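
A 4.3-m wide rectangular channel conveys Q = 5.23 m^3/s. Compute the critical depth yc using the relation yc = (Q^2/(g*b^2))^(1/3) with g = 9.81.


Using yc = (Q^2 / (g * b^2))^(1/3):
Q^2 = 5.23^2 = 27.35.
g * b^2 = 9.81 * 4.3^2 = 9.81 * 18.49 = 181.39.
Q^2 / (g*b^2) = 27.35 / 181.39 = 0.1508.
yc = 0.1508^(1/3) = 0.5323 m.

0.5323


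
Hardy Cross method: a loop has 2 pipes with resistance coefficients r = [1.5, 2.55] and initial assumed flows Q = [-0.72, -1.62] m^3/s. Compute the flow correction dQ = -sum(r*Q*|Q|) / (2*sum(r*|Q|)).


Numerator terms (r*Q*|Q|): 1.5*-0.72*|-0.72| = -0.7776; 2.55*-1.62*|-1.62| = -6.6922.
Sum of numerator = -7.4698.
Denominator terms (r*|Q|): 1.5*|-0.72| = 1.08; 2.55*|-1.62| = 4.131.
2 * sum of denominator = 2 * 5.211 = 10.422.
dQ = --7.4698 / 10.422 = 0.7167 m^3/s.

0.7167


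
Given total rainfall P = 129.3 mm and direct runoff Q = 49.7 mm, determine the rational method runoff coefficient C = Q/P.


The runoff coefficient C = runoff depth / rainfall depth.
C = 49.7 / 129.3
  = 0.3844.

0.3844


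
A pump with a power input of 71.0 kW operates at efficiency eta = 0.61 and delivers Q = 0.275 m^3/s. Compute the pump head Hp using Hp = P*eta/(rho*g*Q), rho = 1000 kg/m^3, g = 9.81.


Pump head formula: Hp = P * eta / (rho * g * Q).
Numerator: P * eta = 71.0 * 1000 * 0.61 = 43310.0 W.
Denominator: rho * g * Q = 1000 * 9.81 * 0.275 = 2697.75.
Hp = 43310.0 / 2697.75 = 16.05 m.

16.05


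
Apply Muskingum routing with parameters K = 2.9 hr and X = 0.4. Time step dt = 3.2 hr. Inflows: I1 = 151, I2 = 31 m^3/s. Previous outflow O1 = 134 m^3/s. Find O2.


Muskingum coefficients:
denom = 2*K*(1-X) + dt = 2*2.9*(1-0.4) + 3.2 = 6.68.
C0 = (dt - 2*K*X)/denom = (3.2 - 2*2.9*0.4)/6.68 = 0.1317.
C1 = (dt + 2*K*X)/denom = (3.2 + 2*2.9*0.4)/6.68 = 0.8263.
C2 = (2*K*(1-X) - dt)/denom = 0.0419.
O2 = C0*I2 + C1*I1 + C2*O1
   = 0.1317*31 + 0.8263*151 + 0.0419*134
   = 134.48 m^3/s.

134.48


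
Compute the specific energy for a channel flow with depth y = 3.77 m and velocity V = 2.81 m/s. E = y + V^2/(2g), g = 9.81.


Specific energy E = y + V^2/(2g).
Velocity head = V^2/(2g) = 2.81^2 / (2*9.81) = 7.8961 / 19.62 = 0.4025 m.
E = 3.77 + 0.4025 = 4.1725 m.

4.1725


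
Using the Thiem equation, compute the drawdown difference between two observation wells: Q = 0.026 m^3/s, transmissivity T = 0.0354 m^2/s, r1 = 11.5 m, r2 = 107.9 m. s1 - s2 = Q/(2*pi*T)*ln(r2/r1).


Thiem equation: s1 - s2 = Q/(2*pi*T) * ln(r2/r1).
ln(r2/r1) = ln(107.9/11.5) = 2.2389.
Q/(2*pi*T) = 0.026 / (2*pi*0.0354) = 0.026 / 0.2224 = 0.1169.
s1 - s2 = 0.1169 * 2.2389 = 0.2617 m.

0.2617


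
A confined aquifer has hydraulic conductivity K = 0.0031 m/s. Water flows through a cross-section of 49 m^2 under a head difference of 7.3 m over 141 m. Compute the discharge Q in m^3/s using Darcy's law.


Darcy's law: Q = K * A * i, where i = dh/L.
Hydraulic gradient i = 7.3 / 141 = 0.051773.
Q = 0.0031 * 49 * 0.051773
  = 0.0079 m^3/s.

0.0079


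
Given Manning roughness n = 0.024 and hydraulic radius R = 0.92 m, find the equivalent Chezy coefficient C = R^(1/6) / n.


The Chezy coefficient relates to Manning's n through C = R^(1/6) / n.
R^(1/6) = 0.92^(1/6) = 0.986199.
C = 0.986199 / 0.024 = 41.09 m^(1/2)/s.

41.09


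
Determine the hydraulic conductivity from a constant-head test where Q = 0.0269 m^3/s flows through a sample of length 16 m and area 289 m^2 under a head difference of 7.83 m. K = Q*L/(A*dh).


From K = Q*L / (A*dh):
Numerator: Q*L = 0.0269 * 16 = 0.4304.
Denominator: A*dh = 289 * 7.83 = 2262.87.
K = 0.4304 / 2262.87 = 0.00019 m/s.

0.00019


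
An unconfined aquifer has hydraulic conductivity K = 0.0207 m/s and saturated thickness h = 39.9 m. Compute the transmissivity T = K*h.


Transmissivity is defined as T = K * h.
T = 0.0207 * 39.9
  = 0.8259 m^2/s.

0.8259


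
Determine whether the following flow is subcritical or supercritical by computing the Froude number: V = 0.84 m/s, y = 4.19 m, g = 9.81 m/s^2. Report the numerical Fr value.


The Froude number is defined as Fr = V / sqrt(g*y).
g*y = 9.81 * 4.19 = 41.1039.
sqrt(g*y) = sqrt(41.1039) = 6.4112.
Fr = 0.84 / 6.4112 = 0.131.
Since Fr < 1, the flow is subcritical.

0.131


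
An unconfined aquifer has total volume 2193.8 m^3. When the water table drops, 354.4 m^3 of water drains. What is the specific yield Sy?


Specific yield Sy = Volume drained / Total volume.
Sy = 354.4 / 2193.8
   = 0.1615.

0.1615


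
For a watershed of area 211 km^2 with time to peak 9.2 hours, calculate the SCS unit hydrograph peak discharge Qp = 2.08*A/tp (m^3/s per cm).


SCS formula: Qp = 2.08 * A / tp.
Qp = 2.08 * 211 / 9.2
   = 438.88 / 9.2
   = 47.7 m^3/s per cm.

47.7


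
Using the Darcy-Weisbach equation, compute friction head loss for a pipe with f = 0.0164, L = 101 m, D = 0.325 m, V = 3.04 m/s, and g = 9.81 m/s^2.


Darcy-Weisbach equation: h_f = f * (L/D) * V^2/(2g).
f * L/D = 0.0164 * 101/0.325 = 5.0966.
V^2/(2g) = 3.04^2 / (2*9.81) = 9.2416 / 19.62 = 0.471 m.
h_f = 5.0966 * 0.471 = 2.401 m.

2.401


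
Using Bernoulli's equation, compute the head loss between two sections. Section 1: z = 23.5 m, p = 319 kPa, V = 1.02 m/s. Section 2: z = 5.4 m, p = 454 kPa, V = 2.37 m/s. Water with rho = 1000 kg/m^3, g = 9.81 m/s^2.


Total head at each section: H = z + p/(rho*g) + V^2/(2g).
H1 = 23.5 + 319*1000/(1000*9.81) + 1.02^2/(2*9.81)
   = 23.5 + 32.518 + 0.053
   = 56.071 m.
H2 = 5.4 + 454*1000/(1000*9.81) + 2.37^2/(2*9.81)
   = 5.4 + 46.279 + 0.2863
   = 51.966 m.
h_L = H1 - H2 = 56.071 - 51.966 = 4.105 m.

4.105


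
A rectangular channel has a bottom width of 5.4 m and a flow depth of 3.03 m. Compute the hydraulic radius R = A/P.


For a rectangular section:
Flow area A = b * y = 5.4 * 3.03 = 16.36 m^2.
Wetted perimeter P = b + 2y = 5.4 + 2*3.03 = 11.46 m.
Hydraulic radius R = A/P = 16.36 / 11.46 = 1.4277 m.

1.4277


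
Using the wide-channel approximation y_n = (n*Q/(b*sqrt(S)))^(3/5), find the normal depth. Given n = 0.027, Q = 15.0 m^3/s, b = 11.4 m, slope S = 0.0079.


We use the wide-channel approximation y_n = (n*Q/(b*sqrt(S)))^(3/5).
sqrt(S) = sqrt(0.0079) = 0.088882.
Numerator: n*Q = 0.027 * 15.0 = 0.405.
Denominator: b*sqrt(S) = 11.4 * 0.088882 = 1.013255.
arg = 0.3997.
y_n = 0.3997^(3/5) = 0.5768 m.

0.5768


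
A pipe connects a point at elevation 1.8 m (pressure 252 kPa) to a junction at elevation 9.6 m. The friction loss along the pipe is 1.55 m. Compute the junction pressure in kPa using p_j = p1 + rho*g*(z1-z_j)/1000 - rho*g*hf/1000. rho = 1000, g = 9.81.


Junction pressure: p_j = p1 + rho*g*(z1 - z_j)/1000 - rho*g*hf/1000.
Elevation term = 1000*9.81*(1.8 - 9.6)/1000 = -76.518 kPa.
Friction term = 1000*9.81*1.55/1000 = 15.206 kPa.
p_j = 252 + -76.518 - 15.206 = 160.28 kPa.

160.28


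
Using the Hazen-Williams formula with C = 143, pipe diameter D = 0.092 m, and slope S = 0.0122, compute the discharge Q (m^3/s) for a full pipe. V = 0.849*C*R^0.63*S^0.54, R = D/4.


For a full circular pipe, R = D/4 = 0.092/4 = 0.023 m.
V = 0.849 * 143 * 0.023^0.63 * 0.0122^0.54
  = 0.849 * 143 * 0.092873 * 0.092605
  = 1.0442 m/s.
Pipe area A = pi*D^2/4 = pi*0.092^2/4 = 0.0066 m^2.
Q = A * V = 0.0066 * 1.0442 = 0.0069 m^3/s.

0.0069


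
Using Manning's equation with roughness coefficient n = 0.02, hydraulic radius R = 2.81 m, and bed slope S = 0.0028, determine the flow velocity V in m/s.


Manning's equation gives V = (1/n) * R^(2/3) * S^(1/2).
First, compute R^(2/3) = 2.81^(2/3) = 1.9913.
Next, S^(1/2) = 0.0028^(1/2) = 0.052915.
Then 1/n = 1/0.02 = 50.0.
V = 50.0 * 1.9913 * 0.052915 = 5.2685 m/s.

5.2685


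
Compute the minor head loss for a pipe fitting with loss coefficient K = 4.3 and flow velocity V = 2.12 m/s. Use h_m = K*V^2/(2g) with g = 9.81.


Minor loss formula: h_m = K * V^2/(2g).
V^2 = 2.12^2 = 4.4944.
V^2/(2g) = 4.4944 / 19.62 = 0.2291 m.
h_m = 4.3 * 0.2291 = 0.985 m.

0.985


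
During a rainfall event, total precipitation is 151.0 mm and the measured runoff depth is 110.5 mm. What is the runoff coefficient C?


The runoff coefficient C = runoff depth / rainfall depth.
C = 110.5 / 151.0
  = 0.7318.

0.7318


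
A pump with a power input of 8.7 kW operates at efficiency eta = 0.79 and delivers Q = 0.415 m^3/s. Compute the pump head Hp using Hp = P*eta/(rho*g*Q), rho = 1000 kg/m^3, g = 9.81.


Pump head formula: Hp = P * eta / (rho * g * Q).
Numerator: P * eta = 8.7 * 1000 * 0.79 = 6873.0 W.
Denominator: rho * g * Q = 1000 * 9.81 * 0.415 = 4071.15.
Hp = 6873.0 / 4071.15 = 1.69 m.

1.69


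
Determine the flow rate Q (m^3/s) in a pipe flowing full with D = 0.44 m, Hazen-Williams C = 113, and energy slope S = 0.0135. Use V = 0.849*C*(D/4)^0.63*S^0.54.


For a full circular pipe, R = D/4 = 0.44/4 = 0.11 m.
V = 0.849 * 113 * 0.11^0.63 * 0.0135^0.54
  = 0.849 * 113 * 0.24893 * 0.097809
  = 2.3358 m/s.
Pipe area A = pi*D^2/4 = pi*0.44^2/4 = 0.1521 m^2.
Q = A * V = 0.1521 * 2.3358 = 0.3552 m^3/s.

0.3552


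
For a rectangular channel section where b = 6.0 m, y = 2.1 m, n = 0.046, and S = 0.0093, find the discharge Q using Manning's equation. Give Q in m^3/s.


For a rectangular channel, the cross-sectional area A = b * y = 6.0 * 2.1 = 12.6 m^2.
The wetted perimeter P = b + 2y = 6.0 + 2*2.1 = 10.2 m.
Hydraulic radius R = A/P = 12.6/10.2 = 1.2353 m.
Velocity V = (1/n)*R^(2/3)*S^(1/2) = (1/0.046)*1.2353^(2/3)*0.0093^(1/2) = 2.4136 m/s.
Discharge Q = A * V = 12.6 * 2.4136 = 30.411 m^3/s.

30.411


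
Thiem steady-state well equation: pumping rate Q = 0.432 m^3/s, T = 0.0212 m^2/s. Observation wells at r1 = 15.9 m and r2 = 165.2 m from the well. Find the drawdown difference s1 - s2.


Thiem equation: s1 - s2 = Q/(2*pi*T) * ln(r2/r1).
ln(r2/r1) = ln(165.2/15.9) = 2.3408.
Q/(2*pi*T) = 0.432 / (2*pi*0.0212) = 0.432 / 0.1332 = 3.2432.
s1 - s2 = 3.2432 * 2.3408 = 7.5917 m.

7.5917


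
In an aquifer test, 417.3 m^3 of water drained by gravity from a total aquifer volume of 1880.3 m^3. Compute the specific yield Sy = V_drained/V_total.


Specific yield Sy = Volume drained / Total volume.
Sy = 417.3 / 1880.3
   = 0.2219.

0.2219


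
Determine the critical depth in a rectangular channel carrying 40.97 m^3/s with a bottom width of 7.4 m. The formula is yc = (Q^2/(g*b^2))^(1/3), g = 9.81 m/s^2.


Using yc = (Q^2 / (g * b^2))^(1/3):
Q^2 = 40.97^2 = 1678.54.
g * b^2 = 9.81 * 7.4^2 = 9.81 * 54.76 = 537.2.
Q^2 / (g*b^2) = 1678.54 / 537.2 = 3.1246.
yc = 3.1246^(1/3) = 1.462 m.

1.462


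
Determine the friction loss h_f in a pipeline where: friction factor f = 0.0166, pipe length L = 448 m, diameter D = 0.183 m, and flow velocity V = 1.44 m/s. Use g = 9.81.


Darcy-Weisbach equation: h_f = f * (L/D) * V^2/(2g).
f * L/D = 0.0166 * 448/0.183 = 40.6383.
V^2/(2g) = 1.44^2 / (2*9.81) = 2.0736 / 19.62 = 0.1057 m.
h_f = 40.6383 * 0.1057 = 4.295 m.

4.295


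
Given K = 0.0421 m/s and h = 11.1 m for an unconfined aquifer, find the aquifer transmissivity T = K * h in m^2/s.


Transmissivity is defined as T = K * h.
T = 0.0421 * 11.1
  = 0.4673 m^2/s.

0.4673


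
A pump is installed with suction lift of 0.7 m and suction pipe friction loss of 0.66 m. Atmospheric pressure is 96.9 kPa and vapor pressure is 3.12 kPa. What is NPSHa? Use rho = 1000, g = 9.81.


NPSHa = p_atm/(rho*g) - z_s - hf_s - p_vap/(rho*g).
p_atm/(rho*g) = 96.9*1000 / (1000*9.81) = 9.878 m.
p_vap/(rho*g) = 3.12*1000 / (1000*9.81) = 0.318 m.
NPSHa = 9.878 - 0.7 - 0.66 - 0.318
      = 8.2 m.

8.2


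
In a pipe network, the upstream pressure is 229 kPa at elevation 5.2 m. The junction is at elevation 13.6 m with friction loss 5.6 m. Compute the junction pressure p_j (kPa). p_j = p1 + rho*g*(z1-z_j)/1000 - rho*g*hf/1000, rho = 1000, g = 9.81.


Junction pressure: p_j = p1 + rho*g*(z1 - z_j)/1000 - rho*g*hf/1000.
Elevation term = 1000*9.81*(5.2 - 13.6)/1000 = -82.404 kPa.
Friction term = 1000*9.81*5.6/1000 = 54.936 kPa.
p_j = 229 + -82.404 - 54.936 = 91.66 kPa.

91.66


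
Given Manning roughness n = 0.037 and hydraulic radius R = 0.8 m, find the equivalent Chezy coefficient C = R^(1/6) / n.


The Chezy coefficient relates to Manning's n through C = R^(1/6) / n.
R^(1/6) = 0.8^(1/6) = 0.963492.
C = 0.963492 / 0.037 = 26.04 m^(1/2)/s.

26.04


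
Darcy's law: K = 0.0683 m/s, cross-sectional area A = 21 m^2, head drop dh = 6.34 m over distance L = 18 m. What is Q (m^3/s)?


Darcy's law: Q = K * A * i, where i = dh/L.
Hydraulic gradient i = 6.34 / 18 = 0.352222.
Q = 0.0683 * 21 * 0.352222
  = 0.5052 m^3/s.

0.5052


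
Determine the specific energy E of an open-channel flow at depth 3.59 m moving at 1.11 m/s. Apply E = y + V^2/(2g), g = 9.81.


Specific energy E = y + V^2/(2g).
Velocity head = V^2/(2g) = 1.11^2 / (2*9.81) = 1.2321 / 19.62 = 0.0628 m.
E = 3.59 + 0.0628 = 3.6528 m.

3.6528


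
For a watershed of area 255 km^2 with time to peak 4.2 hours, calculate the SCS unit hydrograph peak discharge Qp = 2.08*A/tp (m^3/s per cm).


SCS formula: Qp = 2.08 * A / tp.
Qp = 2.08 * 255 / 4.2
   = 530.4 / 4.2
   = 126.29 m^3/s per cm.

126.29


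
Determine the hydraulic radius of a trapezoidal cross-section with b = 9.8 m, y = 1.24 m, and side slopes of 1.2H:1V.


For a trapezoidal section with side slope z:
A = (b + z*y)*y = (9.8 + 1.2*1.24)*1.24 = 13.997 m^2.
P = b + 2*y*sqrt(1 + z^2) = 9.8 + 2*1.24*sqrt(1 + 1.2^2) = 13.674 m.
R = A/P = 13.997 / 13.674 = 1.0236 m.

1.0236


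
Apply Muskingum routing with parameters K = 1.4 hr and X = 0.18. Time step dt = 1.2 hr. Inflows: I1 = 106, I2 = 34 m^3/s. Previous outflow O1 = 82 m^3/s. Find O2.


Muskingum coefficients:
denom = 2*K*(1-X) + dt = 2*1.4*(1-0.18) + 1.2 = 3.496.
C0 = (dt - 2*K*X)/denom = (1.2 - 2*1.4*0.18)/3.496 = 0.1991.
C1 = (dt + 2*K*X)/denom = (1.2 + 2*1.4*0.18)/3.496 = 0.4874.
C2 = (2*K*(1-X) - dt)/denom = 0.3135.
O2 = C0*I2 + C1*I1 + C2*O1
   = 0.1991*34 + 0.4874*106 + 0.3135*82
   = 84.14 m^3/s.

84.14


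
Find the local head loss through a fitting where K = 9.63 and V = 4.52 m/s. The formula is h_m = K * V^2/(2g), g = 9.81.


Minor loss formula: h_m = K * V^2/(2g).
V^2 = 4.52^2 = 20.4304.
V^2/(2g) = 20.4304 / 19.62 = 1.0413 m.
h_m = 9.63 * 1.0413 = 10.0278 m.

10.0278


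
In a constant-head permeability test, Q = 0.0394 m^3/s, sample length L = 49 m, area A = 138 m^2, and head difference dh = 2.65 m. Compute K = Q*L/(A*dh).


From K = Q*L / (A*dh):
Numerator: Q*L = 0.0394 * 49 = 1.9306.
Denominator: A*dh = 138 * 2.65 = 365.7.
K = 1.9306 / 365.7 = 0.005279 m/s.

0.005279


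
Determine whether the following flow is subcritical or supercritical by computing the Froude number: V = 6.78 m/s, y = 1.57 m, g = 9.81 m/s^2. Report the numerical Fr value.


The Froude number is defined as Fr = V / sqrt(g*y).
g*y = 9.81 * 1.57 = 15.4017.
sqrt(g*y) = sqrt(15.4017) = 3.9245.
Fr = 6.78 / 3.9245 = 1.7276.
Since Fr > 1, the flow is supercritical.

1.7276


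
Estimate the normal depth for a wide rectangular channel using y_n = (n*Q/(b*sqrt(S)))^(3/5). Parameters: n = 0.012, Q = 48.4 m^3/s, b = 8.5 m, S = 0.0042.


We use the wide-channel approximation y_n = (n*Q/(b*sqrt(S)))^(3/5).
sqrt(S) = sqrt(0.0042) = 0.064807.
Numerator: n*Q = 0.012 * 48.4 = 0.5808.
Denominator: b*sqrt(S) = 8.5 * 0.064807 = 0.55086.
arg = 1.0543.
y_n = 1.0543^(3/5) = 1.0323 m.

1.0323


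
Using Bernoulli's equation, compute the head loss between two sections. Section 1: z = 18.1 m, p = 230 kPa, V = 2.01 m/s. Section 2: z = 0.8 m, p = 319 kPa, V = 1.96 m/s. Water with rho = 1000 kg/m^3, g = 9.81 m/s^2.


Total head at each section: H = z + p/(rho*g) + V^2/(2g).
H1 = 18.1 + 230*1000/(1000*9.81) + 2.01^2/(2*9.81)
   = 18.1 + 23.445 + 0.2059
   = 41.751 m.
H2 = 0.8 + 319*1000/(1000*9.81) + 1.96^2/(2*9.81)
   = 0.8 + 32.518 + 0.1958
   = 33.514 m.
h_L = H1 - H2 = 41.751 - 33.514 = 8.238 m.

8.238


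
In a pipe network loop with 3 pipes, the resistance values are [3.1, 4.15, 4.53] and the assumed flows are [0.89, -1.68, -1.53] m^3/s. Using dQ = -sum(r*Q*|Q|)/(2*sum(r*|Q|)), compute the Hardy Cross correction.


Numerator terms (r*Q*|Q|): 3.1*0.89*|0.89| = 2.4555; 4.15*-1.68*|-1.68| = -11.713; 4.53*-1.53*|-1.53| = -10.6043.
Sum of numerator = -19.8617.
Denominator terms (r*|Q|): 3.1*|0.89| = 2.759; 4.15*|-1.68| = 6.972; 4.53*|-1.53| = 6.9309.
2 * sum of denominator = 2 * 16.6619 = 33.3238.
dQ = --19.8617 / 33.3238 = 0.596 m^3/s.

0.596


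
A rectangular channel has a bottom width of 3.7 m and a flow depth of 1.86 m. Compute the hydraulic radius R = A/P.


For a rectangular section:
Flow area A = b * y = 3.7 * 1.86 = 6.88 m^2.
Wetted perimeter P = b + 2y = 3.7 + 2*1.86 = 7.42 m.
Hydraulic radius R = A/P = 6.88 / 7.42 = 0.9275 m.

0.9275


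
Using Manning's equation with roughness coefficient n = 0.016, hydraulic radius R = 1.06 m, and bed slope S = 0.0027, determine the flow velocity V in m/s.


Manning's equation gives V = (1/n) * R^(2/3) * S^(1/2).
First, compute R^(2/3) = 1.06^(2/3) = 1.0396.
Next, S^(1/2) = 0.0027^(1/2) = 0.051962.
Then 1/n = 1/0.016 = 62.5.
V = 62.5 * 1.0396 * 0.051962 = 3.3762 m/s.

3.3762


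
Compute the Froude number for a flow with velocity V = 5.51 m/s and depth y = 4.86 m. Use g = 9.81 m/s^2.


The Froude number is defined as Fr = V / sqrt(g*y).
g*y = 9.81 * 4.86 = 47.6766.
sqrt(g*y) = sqrt(47.6766) = 6.9048.
Fr = 5.51 / 6.9048 = 0.798.

0.798


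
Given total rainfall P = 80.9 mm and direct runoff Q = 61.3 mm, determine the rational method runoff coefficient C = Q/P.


The runoff coefficient C = runoff depth / rainfall depth.
C = 61.3 / 80.9
  = 0.7577.

0.7577


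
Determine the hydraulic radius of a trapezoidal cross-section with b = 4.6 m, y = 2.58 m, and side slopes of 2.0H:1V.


For a trapezoidal section with side slope z:
A = (b + z*y)*y = (4.6 + 2.0*2.58)*2.58 = 25.181 m^2.
P = b + 2*y*sqrt(1 + z^2) = 4.6 + 2*2.58*sqrt(1 + 2.0^2) = 16.138 m.
R = A/P = 25.181 / 16.138 = 1.5603 m.

1.5603


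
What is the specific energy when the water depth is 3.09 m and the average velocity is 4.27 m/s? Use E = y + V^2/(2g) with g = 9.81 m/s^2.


Specific energy E = y + V^2/(2g).
Velocity head = V^2/(2g) = 4.27^2 / (2*9.81) = 18.2329 / 19.62 = 0.9293 m.
E = 3.09 + 0.9293 = 4.0193 m.

4.0193


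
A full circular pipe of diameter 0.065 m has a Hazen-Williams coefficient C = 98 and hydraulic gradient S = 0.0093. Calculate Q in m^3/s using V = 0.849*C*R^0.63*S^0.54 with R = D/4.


For a full circular pipe, R = D/4 = 0.065/4 = 0.0163 m.
V = 0.849 * 98 * 0.0163^0.63 * 0.0093^0.54
  = 0.849 * 98 * 0.074617 * 0.07998
  = 0.4965 m/s.
Pipe area A = pi*D^2/4 = pi*0.065^2/4 = 0.0033 m^2.
Q = A * V = 0.0033 * 0.4965 = 0.0016 m^3/s.

0.0016


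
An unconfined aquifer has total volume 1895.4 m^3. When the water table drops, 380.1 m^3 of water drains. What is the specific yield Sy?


Specific yield Sy = Volume drained / Total volume.
Sy = 380.1 / 1895.4
   = 0.2005.

0.2005


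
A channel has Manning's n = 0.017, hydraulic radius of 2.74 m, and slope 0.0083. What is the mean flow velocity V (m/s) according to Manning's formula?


Manning's equation gives V = (1/n) * R^(2/3) * S^(1/2).
First, compute R^(2/3) = 2.74^(2/3) = 1.9581.
Next, S^(1/2) = 0.0083^(1/2) = 0.091104.
Then 1/n = 1/0.017 = 58.82.
V = 58.82 * 1.9581 * 0.091104 = 10.4936 m/s.

10.4936


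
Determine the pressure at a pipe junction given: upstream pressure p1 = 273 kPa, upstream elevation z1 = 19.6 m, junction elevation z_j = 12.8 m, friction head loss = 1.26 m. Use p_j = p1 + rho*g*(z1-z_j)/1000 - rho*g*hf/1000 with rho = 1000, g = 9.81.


Junction pressure: p_j = p1 + rho*g*(z1 - z_j)/1000 - rho*g*hf/1000.
Elevation term = 1000*9.81*(19.6 - 12.8)/1000 = 66.708 kPa.
Friction term = 1000*9.81*1.26/1000 = 12.361 kPa.
p_j = 273 + 66.708 - 12.361 = 327.35 kPa.

327.35


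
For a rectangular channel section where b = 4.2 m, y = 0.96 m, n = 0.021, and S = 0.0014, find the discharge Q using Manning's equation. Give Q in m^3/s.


For a rectangular channel, the cross-sectional area A = b * y = 4.2 * 0.96 = 4.03 m^2.
The wetted perimeter P = b + 2y = 4.2 + 2*0.96 = 6.12 m.
Hydraulic radius R = A/P = 4.03/6.12 = 0.6588 m.
Velocity V = (1/n)*R^(2/3)*S^(1/2) = (1/0.021)*0.6588^(2/3)*0.0014^(1/2) = 1.349 m/s.
Discharge Q = A * V = 4.03 * 1.349 = 5.439 m^3/s.

5.439


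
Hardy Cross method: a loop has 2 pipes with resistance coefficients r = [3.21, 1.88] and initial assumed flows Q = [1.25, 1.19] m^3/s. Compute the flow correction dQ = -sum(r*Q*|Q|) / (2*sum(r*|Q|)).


Numerator terms (r*Q*|Q|): 3.21*1.25*|1.25| = 5.0156; 1.88*1.19*|1.19| = 2.6623.
Sum of numerator = 7.6779.
Denominator terms (r*|Q|): 3.21*|1.25| = 4.0125; 1.88*|1.19| = 2.2372.
2 * sum of denominator = 2 * 6.2497 = 12.4994.
dQ = -7.6779 / 12.4994 = -0.6143 m^3/s.

-0.6143


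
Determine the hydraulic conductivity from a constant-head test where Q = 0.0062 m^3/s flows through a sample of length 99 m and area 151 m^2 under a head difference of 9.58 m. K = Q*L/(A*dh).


From K = Q*L / (A*dh):
Numerator: Q*L = 0.0062 * 99 = 0.6138.
Denominator: A*dh = 151 * 9.58 = 1446.58.
K = 0.6138 / 1446.58 = 0.000424 m/s.

0.000424


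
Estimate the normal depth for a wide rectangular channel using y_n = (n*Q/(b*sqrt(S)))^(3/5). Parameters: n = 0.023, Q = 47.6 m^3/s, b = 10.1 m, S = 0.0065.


We use the wide-channel approximation y_n = (n*Q/(b*sqrt(S)))^(3/5).
sqrt(S) = sqrt(0.0065) = 0.080623.
Numerator: n*Q = 0.023 * 47.6 = 1.0948.
Denominator: b*sqrt(S) = 10.1 * 0.080623 = 0.814292.
arg = 1.3445.
y_n = 1.3445^(3/5) = 1.1944 m.

1.1944


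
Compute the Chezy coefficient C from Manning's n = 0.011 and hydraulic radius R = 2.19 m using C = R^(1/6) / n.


The Chezy coefficient relates to Manning's n through C = R^(1/6) / n.
R^(1/6) = 2.19^(1/6) = 1.139569.
C = 1.139569 / 0.011 = 103.6 m^(1/2)/s.

103.6


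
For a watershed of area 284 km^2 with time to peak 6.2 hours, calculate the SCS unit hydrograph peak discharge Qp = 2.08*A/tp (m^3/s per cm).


SCS formula: Qp = 2.08 * A / tp.
Qp = 2.08 * 284 / 6.2
   = 590.72 / 6.2
   = 95.28 m^3/s per cm.

95.28


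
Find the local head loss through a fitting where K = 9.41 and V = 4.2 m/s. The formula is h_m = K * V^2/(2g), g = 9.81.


Minor loss formula: h_m = K * V^2/(2g).
V^2 = 4.2^2 = 17.64.
V^2/(2g) = 17.64 / 19.62 = 0.8991 m.
h_m = 9.41 * 0.8991 = 8.4604 m.

8.4604


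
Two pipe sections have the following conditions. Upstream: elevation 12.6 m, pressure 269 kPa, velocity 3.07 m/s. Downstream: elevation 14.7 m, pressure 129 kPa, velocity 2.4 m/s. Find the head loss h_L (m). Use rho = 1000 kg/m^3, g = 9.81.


Total head at each section: H = z + p/(rho*g) + V^2/(2g).
H1 = 12.6 + 269*1000/(1000*9.81) + 3.07^2/(2*9.81)
   = 12.6 + 27.421 + 0.4804
   = 40.501 m.
H2 = 14.7 + 129*1000/(1000*9.81) + 2.4^2/(2*9.81)
   = 14.7 + 13.15 + 0.2936
   = 28.143 m.
h_L = H1 - H2 = 40.501 - 28.143 = 12.358 m.

12.358


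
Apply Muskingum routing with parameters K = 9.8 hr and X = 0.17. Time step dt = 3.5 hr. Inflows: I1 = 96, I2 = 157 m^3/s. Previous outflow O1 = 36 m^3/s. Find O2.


Muskingum coefficients:
denom = 2*K*(1-X) + dt = 2*9.8*(1-0.17) + 3.5 = 19.768.
C0 = (dt - 2*K*X)/denom = (3.5 - 2*9.8*0.17)/19.768 = 0.0085.
C1 = (dt + 2*K*X)/denom = (3.5 + 2*9.8*0.17)/19.768 = 0.3456.
C2 = (2*K*(1-X) - dt)/denom = 0.6459.
O2 = C0*I2 + C1*I1 + C2*O1
   = 0.0085*157 + 0.3456*96 + 0.6459*36
   = 57.76 m^3/s.

57.76


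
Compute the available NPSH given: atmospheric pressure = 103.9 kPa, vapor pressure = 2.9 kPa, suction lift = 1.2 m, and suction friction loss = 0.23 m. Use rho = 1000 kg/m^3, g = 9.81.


NPSHa = p_atm/(rho*g) - z_s - hf_s - p_vap/(rho*g).
p_atm/(rho*g) = 103.9*1000 / (1000*9.81) = 10.591 m.
p_vap/(rho*g) = 2.9*1000 / (1000*9.81) = 0.296 m.
NPSHa = 10.591 - 1.2 - 0.23 - 0.296
      = 8.87 m.

8.87


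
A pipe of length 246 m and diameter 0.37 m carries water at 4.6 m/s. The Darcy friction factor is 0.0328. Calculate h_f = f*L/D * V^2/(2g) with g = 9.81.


Darcy-Weisbach equation: h_f = f * (L/D) * V^2/(2g).
f * L/D = 0.0328 * 246/0.37 = 21.8076.
V^2/(2g) = 4.6^2 / (2*9.81) = 21.16 / 19.62 = 1.0785 m.
h_f = 21.8076 * 1.0785 = 23.519 m.

23.519


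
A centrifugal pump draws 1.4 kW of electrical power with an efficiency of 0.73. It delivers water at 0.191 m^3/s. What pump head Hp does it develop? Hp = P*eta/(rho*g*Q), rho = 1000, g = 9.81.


Pump head formula: Hp = P * eta / (rho * g * Q).
Numerator: P * eta = 1.4 * 1000 * 0.73 = 1022.0 W.
Denominator: rho * g * Q = 1000 * 9.81 * 0.191 = 1873.71.
Hp = 1022.0 / 1873.71 = 0.55 m.

0.55


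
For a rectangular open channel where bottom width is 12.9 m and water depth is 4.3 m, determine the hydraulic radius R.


For a rectangular section:
Flow area A = b * y = 12.9 * 4.3 = 55.47 m^2.
Wetted perimeter P = b + 2y = 12.9 + 2*4.3 = 21.5 m.
Hydraulic radius R = A/P = 55.47 / 21.5 = 2.58 m.

2.58


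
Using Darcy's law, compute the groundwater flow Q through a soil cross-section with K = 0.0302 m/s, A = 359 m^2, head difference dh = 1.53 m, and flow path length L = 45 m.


Darcy's law: Q = K * A * i, where i = dh/L.
Hydraulic gradient i = 1.53 / 45 = 0.034.
Q = 0.0302 * 359 * 0.034
  = 0.3686 m^3/s.

0.3686


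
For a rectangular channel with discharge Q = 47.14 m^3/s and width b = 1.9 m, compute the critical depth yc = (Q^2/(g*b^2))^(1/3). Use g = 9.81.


Using yc = (Q^2 / (g * b^2))^(1/3):
Q^2 = 47.14^2 = 2222.18.
g * b^2 = 9.81 * 1.9^2 = 9.81 * 3.61 = 35.41.
Q^2 / (g*b^2) = 2222.18 / 35.41 = 62.7557.
yc = 62.7557^(1/3) = 3.9738 m.

3.9738


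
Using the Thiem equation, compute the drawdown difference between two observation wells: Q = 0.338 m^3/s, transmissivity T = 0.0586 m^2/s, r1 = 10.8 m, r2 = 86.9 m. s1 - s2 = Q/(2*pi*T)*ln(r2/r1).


Thiem equation: s1 - s2 = Q/(2*pi*T) * ln(r2/r1).
ln(r2/r1) = ln(86.9/10.8) = 2.0852.
Q/(2*pi*T) = 0.338 / (2*pi*0.0586) = 0.338 / 0.3682 = 0.918.
s1 - s2 = 0.918 * 2.0852 = 1.9142 m.

1.9142


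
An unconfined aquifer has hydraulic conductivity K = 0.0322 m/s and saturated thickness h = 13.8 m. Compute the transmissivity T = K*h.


Transmissivity is defined as T = K * h.
T = 0.0322 * 13.8
  = 0.4444 m^2/s.

0.4444


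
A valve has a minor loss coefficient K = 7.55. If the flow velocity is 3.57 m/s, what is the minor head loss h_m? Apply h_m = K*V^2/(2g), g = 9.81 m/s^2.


Minor loss formula: h_m = K * V^2/(2g).
V^2 = 3.57^2 = 12.7449.
V^2/(2g) = 12.7449 / 19.62 = 0.6496 m.
h_m = 7.55 * 0.6496 = 4.9044 m.

4.9044


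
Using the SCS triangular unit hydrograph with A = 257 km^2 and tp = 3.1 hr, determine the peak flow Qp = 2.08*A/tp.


SCS formula: Qp = 2.08 * A / tp.
Qp = 2.08 * 257 / 3.1
   = 534.56 / 3.1
   = 172.44 m^3/s per cm.

172.44


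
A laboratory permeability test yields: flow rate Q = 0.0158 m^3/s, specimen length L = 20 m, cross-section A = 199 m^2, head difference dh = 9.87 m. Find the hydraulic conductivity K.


From K = Q*L / (A*dh):
Numerator: Q*L = 0.0158 * 20 = 0.316.
Denominator: A*dh = 199 * 9.87 = 1964.13.
K = 0.316 / 1964.13 = 0.000161 m/s.

0.000161


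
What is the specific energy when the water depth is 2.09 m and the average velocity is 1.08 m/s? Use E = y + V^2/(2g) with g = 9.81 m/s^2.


Specific energy E = y + V^2/(2g).
Velocity head = V^2/(2g) = 1.08^2 / (2*9.81) = 1.1664 / 19.62 = 0.0594 m.
E = 2.09 + 0.0594 = 2.1494 m.

2.1494


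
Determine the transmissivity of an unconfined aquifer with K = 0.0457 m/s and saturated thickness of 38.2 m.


Transmissivity is defined as T = K * h.
T = 0.0457 * 38.2
  = 1.7457 m^2/s.

1.7457


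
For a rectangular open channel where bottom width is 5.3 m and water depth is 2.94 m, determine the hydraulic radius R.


For a rectangular section:
Flow area A = b * y = 5.3 * 2.94 = 15.58 m^2.
Wetted perimeter P = b + 2y = 5.3 + 2*2.94 = 11.18 m.
Hydraulic radius R = A/P = 15.58 / 11.18 = 1.3937 m.

1.3937


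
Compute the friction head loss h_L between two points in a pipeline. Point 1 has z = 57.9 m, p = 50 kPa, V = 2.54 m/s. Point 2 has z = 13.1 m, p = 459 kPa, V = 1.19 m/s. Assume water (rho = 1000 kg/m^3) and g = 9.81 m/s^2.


Total head at each section: H = z + p/(rho*g) + V^2/(2g).
H1 = 57.9 + 50*1000/(1000*9.81) + 2.54^2/(2*9.81)
   = 57.9 + 5.097 + 0.3288
   = 63.326 m.
H2 = 13.1 + 459*1000/(1000*9.81) + 1.19^2/(2*9.81)
   = 13.1 + 46.789 + 0.0722
   = 59.961 m.
h_L = H1 - H2 = 63.326 - 59.961 = 3.365 m.

3.365


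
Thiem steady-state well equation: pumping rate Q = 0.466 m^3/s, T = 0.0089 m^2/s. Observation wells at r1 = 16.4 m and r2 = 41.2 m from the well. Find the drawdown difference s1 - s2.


Thiem equation: s1 - s2 = Q/(2*pi*T) * ln(r2/r1).
ln(r2/r1) = ln(41.2/16.4) = 0.9212.
Q/(2*pi*T) = 0.466 / (2*pi*0.0089) = 0.466 / 0.0559 = 8.3333.
s1 - s2 = 8.3333 * 0.9212 = 7.6763 m.

7.6763


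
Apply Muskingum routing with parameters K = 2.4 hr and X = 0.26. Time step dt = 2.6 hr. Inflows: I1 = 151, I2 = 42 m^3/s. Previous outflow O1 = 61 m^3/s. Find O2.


Muskingum coefficients:
denom = 2*K*(1-X) + dt = 2*2.4*(1-0.26) + 2.6 = 6.152.
C0 = (dt - 2*K*X)/denom = (2.6 - 2*2.4*0.26)/6.152 = 0.2198.
C1 = (dt + 2*K*X)/denom = (2.6 + 2*2.4*0.26)/6.152 = 0.6255.
C2 = (2*K*(1-X) - dt)/denom = 0.1547.
O2 = C0*I2 + C1*I1 + C2*O1
   = 0.2198*42 + 0.6255*151 + 0.1547*61
   = 113.12 m^3/s.

113.12


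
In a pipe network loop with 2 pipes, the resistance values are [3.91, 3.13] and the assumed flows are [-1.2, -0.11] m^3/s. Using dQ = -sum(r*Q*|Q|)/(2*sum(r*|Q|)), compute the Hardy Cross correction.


Numerator terms (r*Q*|Q|): 3.91*-1.2*|-1.2| = -5.6304; 3.13*-0.11*|-0.11| = -0.0379.
Sum of numerator = -5.6683.
Denominator terms (r*|Q|): 3.91*|-1.2| = 4.692; 3.13*|-0.11| = 0.3443.
2 * sum of denominator = 2 * 5.0363 = 10.0726.
dQ = --5.6683 / 10.0726 = 0.5627 m^3/s.

0.5627


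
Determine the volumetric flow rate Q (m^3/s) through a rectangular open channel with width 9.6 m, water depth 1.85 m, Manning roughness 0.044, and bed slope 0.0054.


For a rectangular channel, the cross-sectional area A = b * y = 9.6 * 1.85 = 17.76 m^2.
The wetted perimeter P = b + 2y = 9.6 + 2*1.85 = 13.3 m.
Hydraulic radius R = A/P = 17.76/13.3 = 1.3353 m.
Velocity V = (1/n)*R^(2/3)*S^(1/2) = (1/0.044)*1.3353^(2/3)*0.0054^(1/2) = 2.0252 m/s.
Discharge Q = A * V = 17.76 * 2.0252 = 35.968 m^3/s.

35.968


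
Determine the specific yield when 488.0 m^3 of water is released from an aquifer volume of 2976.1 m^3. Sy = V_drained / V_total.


Specific yield Sy = Volume drained / Total volume.
Sy = 488.0 / 2976.1
   = 0.164.

0.164


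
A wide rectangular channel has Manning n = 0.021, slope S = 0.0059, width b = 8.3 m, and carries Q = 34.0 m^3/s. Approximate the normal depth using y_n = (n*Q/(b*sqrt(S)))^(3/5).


We use the wide-channel approximation y_n = (n*Q/(b*sqrt(S)))^(3/5).
sqrt(S) = sqrt(0.0059) = 0.076811.
Numerator: n*Q = 0.021 * 34.0 = 0.714.
Denominator: b*sqrt(S) = 8.3 * 0.076811 = 0.637531.
arg = 1.1199.
y_n = 1.1199^(3/5) = 1.0703 m.

1.0703


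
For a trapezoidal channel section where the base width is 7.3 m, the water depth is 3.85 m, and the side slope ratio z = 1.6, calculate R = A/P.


For a trapezoidal section with side slope z:
A = (b + z*y)*y = (7.3 + 1.6*3.85)*3.85 = 51.821 m^2.
P = b + 2*y*sqrt(1 + z^2) = 7.3 + 2*3.85*sqrt(1 + 1.6^2) = 21.828 m.
R = A/P = 51.821 / 21.828 = 2.374 m.

2.374


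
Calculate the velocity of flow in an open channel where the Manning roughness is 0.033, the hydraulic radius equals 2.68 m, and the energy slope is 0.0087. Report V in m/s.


Manning's equation gives V = (1/n) * R^(2/3) * S^(1/2).
First, compute R^(2/3) = 2.68^(2/3) = 1.9294.
Next, S^(1/2) = 0.0087^(1/2) = 0.093274.
Then 1/n = 1/0.033 = 30.3.
V = 30.3 * 1.9294 * 0.093274 = 5.4534 m/s.

5.4534


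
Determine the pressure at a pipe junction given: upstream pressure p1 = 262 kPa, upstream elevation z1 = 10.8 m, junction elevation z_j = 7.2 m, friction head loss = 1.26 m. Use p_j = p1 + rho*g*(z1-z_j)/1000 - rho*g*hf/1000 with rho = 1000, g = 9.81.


Junction pressure: p_j = p1 + rho*g*(z1 - z_j)/1000 - rho*g*hf/1000.
Elevation term = 1000*9.81*(10.8 - 7.2)/1000 = 35.316 kPa.
Friction term = 1000*9.81*1.26/1000 = 12.361 kPa.
p_j = 262 + 35.316 - 12.361 = 284.96 kPa.

284.96


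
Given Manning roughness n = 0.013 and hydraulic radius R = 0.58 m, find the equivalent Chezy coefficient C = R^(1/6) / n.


The Chezy coefficient relates to Manning's n through C = R^(1/6) / n.
R^(1/6) = 0.58^(1/6) = 0.913211.
C = 0.913211 / 0.013 = 70.25 m^(1/2)/s.

70.25


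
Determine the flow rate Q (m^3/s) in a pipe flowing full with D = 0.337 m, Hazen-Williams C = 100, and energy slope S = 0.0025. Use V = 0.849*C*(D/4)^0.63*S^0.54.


For a full circular pipe, R = D/4 = 0.337/4 = 0.0843 m.
V = 0.849 * 100 * 0.0843^0.63 * 0.0025^0.54
  = 0.849 * 100 * 0.210431 * 0.039345
  = 0.7029 m/s.
Pipe area A = pi*D^2/4 = pi*0.337^2/4 = 0.0892 m^2.
Q = A * V = 0.0892 * 0.7029 = 0.0627 m^3/s.

0.0627


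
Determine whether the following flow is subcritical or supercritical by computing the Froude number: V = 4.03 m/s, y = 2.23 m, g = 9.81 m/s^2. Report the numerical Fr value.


The Froude number is defined as Fr = V / sqrt(g*y).
g*y = 9.81 * 2.23 = 21.8763.
sqrt(g*y) = sqrt(21.8763) = 4.6772.
Fr = 4.03 / 4.6772 = 0.8616.
Since Fr < 1, the flow is subcritical.

0.8616


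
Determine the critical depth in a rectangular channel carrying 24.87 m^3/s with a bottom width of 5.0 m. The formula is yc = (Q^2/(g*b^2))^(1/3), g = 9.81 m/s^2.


Using yc = (Q^2 / (g * b^2))^(1/3):
Q^2 = 24.87^2 = 618.52.
g * b^2 = 9.81 * 5.0^2 = 9.81 * 25.0 = 245.25.
Q^2 / (g*b^2) = 618.52 / 245.25 = 2.522.
yc = 2.522^(1/3) = 1.3612 m.

1.3612


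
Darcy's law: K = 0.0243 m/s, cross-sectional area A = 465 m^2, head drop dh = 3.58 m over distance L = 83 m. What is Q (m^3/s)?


Darcy's law: Q = K * A * i, where i = dh/L.
Hydraulic gradient i = 3.58 / 83 = 0.043133.
Q = 0.0243 * 465 * 0.043133
  = 0.4874 m^3/s.

0.4874


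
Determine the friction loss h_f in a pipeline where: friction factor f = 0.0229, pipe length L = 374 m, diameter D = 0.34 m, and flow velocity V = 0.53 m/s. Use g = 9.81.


Darcy-Weisbach equation: h_f = f * (L/D) * V^2/(2g).
f * L/D = 0.0229 * 374/0.34 = 25.19.
V^2/(2g) = 0.53^2 / (2*9.81) = 0.2809 / 19.62 = 0.0143 m.
h_f = 25.19 * 0.0143 = 0.361 m.

0.361


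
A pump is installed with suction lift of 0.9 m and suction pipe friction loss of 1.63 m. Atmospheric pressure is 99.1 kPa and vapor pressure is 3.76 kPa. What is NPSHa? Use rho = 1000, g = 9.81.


NPSHa = p_atm/(rho*g) - z_s - hf_s - p_vap/(rho*g).
p_atm/(rho*g) = 99.1*1000 / (1000*9.81) = 10.102 m.
p_vap/(rho*g) = 3.76*1000 / (1000*9.81) = 0.383 m.
NPSHa = 10.102 - 0.9 - 1.63 - 0.383
      = 7.19 m.

7.19


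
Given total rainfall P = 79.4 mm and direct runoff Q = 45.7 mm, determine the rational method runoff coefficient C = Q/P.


The runoff coefficient C = runoff depth / rainfall depth.
C = 45.7 / 79.4
  = 0.5756.

0.5756


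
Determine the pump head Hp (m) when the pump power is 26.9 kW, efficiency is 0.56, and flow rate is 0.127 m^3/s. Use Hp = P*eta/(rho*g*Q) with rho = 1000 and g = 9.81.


Pump head formula: Hp = P * eta / (rho * g * Q).
Numerator: P * eta = 26.9 * 1000 * 0.56 = 15064.0 W.
Denominator: rho * g * Q = 1000 * 9.81 * 0.127 = 1245.87.
Hp = 15064.0 / 1245.87 = 12.09 m.

12.09


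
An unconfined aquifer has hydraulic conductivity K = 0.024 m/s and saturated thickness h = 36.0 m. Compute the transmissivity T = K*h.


Transmissivity is defined as T = K * h.
T = 0.024 * 36.0
  = 0.864 m^2/s.

0.864


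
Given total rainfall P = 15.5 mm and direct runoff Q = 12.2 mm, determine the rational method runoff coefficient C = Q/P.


The runoff coefficient C = runoff depth / rainfall depth.
C = 12.2 / 15.5
  = 0.7871.

0.7871


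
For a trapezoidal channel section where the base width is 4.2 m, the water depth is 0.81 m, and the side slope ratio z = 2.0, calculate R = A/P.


For a trapezoidal section with side slope z:
A = (b + z*y)*y = (4.2 + 2.0*0.81)*0.81 = 4.714 m^2.
P = b + 2*y*sqrt(1 + z^2) = 4.2 + 2*0.81*sqrt(1 + 2.0^2) = 7.822 m.
R = A/P = 4.714 / 7.822 = 0.6027 m.

0.6027


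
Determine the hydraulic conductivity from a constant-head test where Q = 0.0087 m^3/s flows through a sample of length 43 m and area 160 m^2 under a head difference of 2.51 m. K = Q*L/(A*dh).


From K = Q*L / (A*dh):
Numerator: Q*L = 0.0087 * 43 = 0.3741.
Denominator: A*dh = 160 * 2.51 = 401.6.
K = 0.3741 / 401.6 = 0.000932 m/s.

0.000932


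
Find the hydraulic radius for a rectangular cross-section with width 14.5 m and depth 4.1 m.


For a rectangular section:
Flow area A = b * y = 14.5 * 4.1 = 59.45 m^2.
Wetted perimeter P = b + 2y = 14.5 + 2*4.1 = 22.7 m.
Hydraulic radius R = A/P = 59.45 / 22.7 = 2.6189 m.

2.6189


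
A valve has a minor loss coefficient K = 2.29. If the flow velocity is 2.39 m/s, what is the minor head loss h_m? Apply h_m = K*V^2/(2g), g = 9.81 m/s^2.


Minor loss formula: h_m = K * V^2/(2g).
V^2 = 2.39^2 = 5.7121.
V^2/(2g) = 5.7121 / 19.62 = 0.2911 m.
h_m = 2.29 * 0.2911 = 0.6667 m.

0.6667


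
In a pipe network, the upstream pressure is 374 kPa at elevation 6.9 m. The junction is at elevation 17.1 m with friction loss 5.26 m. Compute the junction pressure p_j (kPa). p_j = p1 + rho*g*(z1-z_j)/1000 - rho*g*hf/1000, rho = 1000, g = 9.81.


Junction pressure: p_j = p1 + rho*g*(z1 - z_j)/1000 - rho*g*hf/1000.
Elevation term = 1000*9.81*(6.9 - 17.1)/1000 = -100.062 kPa.
Friction term = 1000*9.81*5.26/1000 = 51.601 kPa.
p_j = 374 + -100.062 - 51.601 = 222.34 kPa.

222.34


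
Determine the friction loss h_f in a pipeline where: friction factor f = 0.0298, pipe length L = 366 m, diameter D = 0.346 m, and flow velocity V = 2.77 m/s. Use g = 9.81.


Darcy-Weisbach equation: h_f = f * (L/D) * V^2/(2g).
f * L/D = 0.0298 * 366/0.346 = 31.5225.
V^2/(2g) = 2.77^2 / (2*9.81) = 7.6729 / 19.62 = 0.3911 m.
h_f = 31.5225 * 0.3911 = 12.328 m.

12.328


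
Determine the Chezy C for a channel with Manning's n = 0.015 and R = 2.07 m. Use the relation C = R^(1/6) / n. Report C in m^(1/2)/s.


The Chezy coefficient relates to Manning's n through C = R^(1/6) / n.
R^(1/6) = 2.07^(1/6) = 1.128916.
C = 1.128916 / 0.015 = 75.26 m^(1/2)/s.

75.26


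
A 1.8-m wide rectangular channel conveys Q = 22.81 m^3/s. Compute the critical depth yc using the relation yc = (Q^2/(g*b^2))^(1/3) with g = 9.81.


Using yc = (Q^2 / (g * b^2))^(1/3):
Q^2 = 22.81^2 = 520.3.
g * b^2 = 9.81 * 1.8^2 = 9.81 * 3.24 = 31.78.
Q^2 / (g*b^2) = 520.3 / 31.78 = 16.3719.
yc = 16.3719^(1/3) = 2.5391 m.

2.5391


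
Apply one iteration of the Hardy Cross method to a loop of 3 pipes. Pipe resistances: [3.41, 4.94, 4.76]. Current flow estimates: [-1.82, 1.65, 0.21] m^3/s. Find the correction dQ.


Numerator terms (r*Q*|Q|): 3.41*-1.82*|-1.82| = -11.2953; 4.94*1.65*|1.65| = 13.4491; 4.76*0.21*|0.21| = 0.2099.
Sum of numerator = 2.3638.
Denominator terms (r*|Q|): 3.41*|-1.82| = 6.2062; 4.94*|1.65| = 8.151; 4.76*|0.21| = 0.9996.
2 * sum of denominator = 2 * 15.3568 = 30.7136.
dQ = -2.3638 / 30.7136 = -0.077 m^3/s.

-0.077


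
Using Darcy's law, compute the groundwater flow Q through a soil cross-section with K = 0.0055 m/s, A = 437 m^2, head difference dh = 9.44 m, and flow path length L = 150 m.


Darcy's law: Q = K * A * i, where i = dh/L.
Hydraulic gradient i = 9.44 / 150 = 0.062933.
Q = 0.0055 * 437 * 0.062933
  = 0.1513 m^3/s.

0.1513


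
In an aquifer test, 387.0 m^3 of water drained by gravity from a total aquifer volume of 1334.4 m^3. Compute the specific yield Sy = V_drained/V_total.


Specific yield Sy = Volume drained / Total volume.
Sy = 387.0 / 1334.4
   = 0.29.

0.29


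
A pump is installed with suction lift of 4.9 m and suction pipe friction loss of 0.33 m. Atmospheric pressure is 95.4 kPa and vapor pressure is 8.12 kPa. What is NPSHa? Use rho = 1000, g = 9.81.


NPSHa = p_atm/(rho*g) - z_s - hf_s - p_vap/(rho*g).
p_atm/(rho*g) = 95.4*1000 / (1000*9.81) = 9.725 m.
p_vap/(rho*g) = 8.12*1000 / (1000*9.81) = 0.828 m.
NPSHa = 9.725 - 4.9 - 0.33 - 0.828
      = 3.67 m.

3.67
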